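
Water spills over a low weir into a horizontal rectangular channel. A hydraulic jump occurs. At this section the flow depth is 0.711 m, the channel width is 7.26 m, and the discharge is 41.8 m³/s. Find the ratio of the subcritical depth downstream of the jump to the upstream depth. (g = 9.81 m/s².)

y₂/y₁ = 3.86

q = Q/b = 41.8/7.26 = 5.76 m²/s; V₁ = q/y₁ = 8.10 m/s. Fr₁ = V₁/√(g·y₁) = 3.07.
By Bélanger, y₂/y₁ = ½[√(1 + 8Fr₁²) − 1] = ½[√76.21 − 1] = 3.86.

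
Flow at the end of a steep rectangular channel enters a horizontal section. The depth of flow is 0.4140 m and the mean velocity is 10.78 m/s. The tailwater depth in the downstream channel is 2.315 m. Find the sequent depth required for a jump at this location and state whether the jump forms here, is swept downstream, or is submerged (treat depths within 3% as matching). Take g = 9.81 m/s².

y₂ = 2.932 m; the jump is swept downstream

Fr₁ = V₁/√(g·y₁) = 10.78/√(9.81×0.4140) = 5.349.
Sequent-depth ratio: y₂/y₁ = ½[√(1 + 8Fr₁²) − 1] = ½[√229.91 − 1] = 7.081.
y₂ = 7.081 × 0.4140 = 2.932 m.
Tailwater y_tw = 2.315 m: y_tw < y₂, so the jump is swept downstream.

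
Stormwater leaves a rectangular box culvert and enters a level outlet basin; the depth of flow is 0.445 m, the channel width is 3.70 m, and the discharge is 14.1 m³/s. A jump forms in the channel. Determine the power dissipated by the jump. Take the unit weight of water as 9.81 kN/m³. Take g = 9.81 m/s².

q = Q/b = 14.1/3.70 = 3.81 m²/s; V₁ = q/y₁ = 8.56 m/s. Fr₁ = V₁/√(g·y₁) = 4.10.
Conjugate-depth relation: y₂/y₁ = ½[√(1 + 8Fr₁²) − 1] = ½[√135.4 − 1] = 5.32.
y₂ = 5.32 × 0.445 = 2.37 m.
V₂ = q/y₂ = 3.81/2.37 = 1.61 m/s. E₁ = y₁ + V₁²/2g = 4.18 m; E₂ = y₂ + V₂²/2g = 2.50 m. ΔE = E₁ − E₂ = 1.68 m.
P = γ·Q·ΔE = 9.81 × 14.1 × 1.68 = 233 kW.

P = 233 kW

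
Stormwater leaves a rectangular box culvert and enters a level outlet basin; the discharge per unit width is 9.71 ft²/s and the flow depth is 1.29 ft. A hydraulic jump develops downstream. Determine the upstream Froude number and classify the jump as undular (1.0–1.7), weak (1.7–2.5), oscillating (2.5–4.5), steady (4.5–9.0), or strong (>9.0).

V₁ = q/y₁ = 9.71/1.29 = 7.53 ft/s. Fr₁ = V₁/√(g·y₁) = 7.53/√(32.2×1.29) = 1.17.
Fr₁ = 1.17 lies in the undular range.

Fr₁ = 1.17; undular jump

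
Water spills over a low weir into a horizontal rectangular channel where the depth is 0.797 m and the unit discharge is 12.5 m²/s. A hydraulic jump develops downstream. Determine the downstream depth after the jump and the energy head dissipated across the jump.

y₂ = 5.94 m; ΔE = 7.17 m

V₁ = q/y₁ = 12.5/0.797 = 15.7 m/s. Fr₁ = V₁/√(g·y₁) = 15.7/√(9.81×0.797) = 5.61.
Bélanger equation: y₂/y₁ = ½[√(1 + 8Fr₁²) − 1] = ½[√252.7 − 1] = 7.45.
y₂ = 7.45 × 0.797 = 5.94 m.
Head loss: ΔE = (y₂ − y₁)³/(4y₁y₂) = (5.94 − 0.797)³/(4×0.797×5.94) = 136/18.9 = 7.17 m.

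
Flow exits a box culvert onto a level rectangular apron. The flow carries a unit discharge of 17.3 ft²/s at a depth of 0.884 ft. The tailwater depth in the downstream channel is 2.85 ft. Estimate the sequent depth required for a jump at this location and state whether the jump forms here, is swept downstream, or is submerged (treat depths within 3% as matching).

y₂ = 4.16 ft; the jump is swept downstream

V₁ = q/y₁ = 17.3/0.884 = 19.6 ft/s. Fr₁ = V₁/√(g·y₁) = 19.6/√(32.2×0.884) = 3.67.
Bélanger equation: y₂/y₁ = ½[√(1 + 8Fr₁²) − 1] = ½[√108.6 − 1] = 4.71.
y₂ = 4.71 × 0.884 = 4.16 ft.
Tailwater y_tw = 2.85 ft: y_tw < y₂, so the jump is swept downstream.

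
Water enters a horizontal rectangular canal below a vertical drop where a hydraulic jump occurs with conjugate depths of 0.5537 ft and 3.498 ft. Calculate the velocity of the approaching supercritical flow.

V₁ = 20.30 ft/s

For a rectangular channel the momentum equation gives q² = ½·g·y₁·y₂·(y₁ + y₂) = ½×32.2×0.5537×3.498×4.052 = 126.3.
q = √126.3 = 11.24 ft²/s.
V₁ = q/y₁ = 11.24/0.5537 = 20.30 ft/s.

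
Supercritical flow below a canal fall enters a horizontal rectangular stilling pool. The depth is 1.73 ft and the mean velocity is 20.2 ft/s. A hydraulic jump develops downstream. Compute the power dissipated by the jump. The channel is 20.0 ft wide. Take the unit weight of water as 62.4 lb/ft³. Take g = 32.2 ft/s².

Fr₁ = V₁/√(g·y₁) = 20.2/√(32.2×1.73) = 2.71.
Conjugate-depth relation: y₂/y₁ = ½[√(1 + 8Fr₁²) − 1] = ½[√59.60 − 1] = 3.36.
y₂ = 3.36 × 1.73 = 5.81 ft.
Head loss: ΔE = (y₂ − y₁)³/(4y₁y₂) = (5.81 − 1.73)³/(4×1.73×5.81) = 68.1/40.2 = 1.69 ft.
q = V₁·y₁ = 20.2 × 1.73 = 34.9 ft²/s. Q = q·b = 34.9 × 20.0 = 699 cfs. P = γ·Q·ΔE/550 = 62.4 × 699 × 1.69 / 550 = 134 hp.

P = 134 hp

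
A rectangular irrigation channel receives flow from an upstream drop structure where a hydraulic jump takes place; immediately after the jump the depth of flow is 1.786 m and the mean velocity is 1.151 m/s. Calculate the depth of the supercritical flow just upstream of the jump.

Fr₂ = V₂/√(g·y₂) = 1.151/√(9.81×1.786) = 0.2750.
From the momentum equation (using Fr₂), y₁/y₂ = ½[√(1 + 8Fr₂²) − 1] = ½[√1.6049 − 1] = 0.1334.
y₁ = 0.1334 × 1.786 = 0.2383 m.

y₁ = 0.2383 m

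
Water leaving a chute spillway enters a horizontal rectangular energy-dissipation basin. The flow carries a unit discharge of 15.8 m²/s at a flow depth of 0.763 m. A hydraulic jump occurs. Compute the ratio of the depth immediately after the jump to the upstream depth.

V₁ = q/y₁ = 15.8/0.763 = 20.7 m/s. Fr₁ = V₁/√(g·y₁) = 20.7/√(9.81×0.763) = 7.57.
By Bélanger, y₂/y₁ = ½[√(1 + 8Fr₁²) − 1] = ½[√459.3 − 1] = 10.2.

y₂/y₁ = 10.2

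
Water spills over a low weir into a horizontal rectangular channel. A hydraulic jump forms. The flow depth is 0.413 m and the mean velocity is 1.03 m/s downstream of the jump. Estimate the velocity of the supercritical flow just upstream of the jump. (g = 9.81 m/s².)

Fr₂ = V₂/√(g·y₂) = 1.03/√(9.81×0.413) = 0.512.
Since the conjugate-depth ratio holds either way, y₁/y₂ = ½[√(1 + 8Fr₂²) − 1] = ½[√3.095 − 1] = 0.380.
y₁ = 0.380 × 0.413 = 0.157 m.
V₁ = q/y₁ = 0.425/0.157 = 2.71 m/s.

V₁ = 2.71 m/s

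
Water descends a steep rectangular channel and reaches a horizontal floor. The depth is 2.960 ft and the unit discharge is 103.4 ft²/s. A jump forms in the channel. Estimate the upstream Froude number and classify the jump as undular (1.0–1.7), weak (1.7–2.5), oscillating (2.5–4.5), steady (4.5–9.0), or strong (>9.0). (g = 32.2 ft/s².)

V₁ = q/y₁ = 103.4/2.960 = 34.93 ft/s. Fr₁ = V₁/√(g·y₁) = 34.93/√(32.2×2.960) = 3.578.
Fr₁ = 3.578 lies in the oscillating range.

Fr₁ = 3.578; oscillating jump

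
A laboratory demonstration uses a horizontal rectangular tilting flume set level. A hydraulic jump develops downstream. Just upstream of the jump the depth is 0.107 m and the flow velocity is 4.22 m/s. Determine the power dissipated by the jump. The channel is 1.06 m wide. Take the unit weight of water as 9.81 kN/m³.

Fr₁ = V₁/√(g·y₁) = 4.22/√(9.81×0.107) = 4.12.
Sequent-depth ratio: y₂/y₁ = ½[√(1 + 8Fr₁²) − 1] = ½[√136.7 − 1] = 5.35.
y₂ = 5.35 × 0.107 = 0.572 m.
q = V₁·y₁ = 4.22 × 0.107 = 0.452 m²/s. V₂ = q/y₂ = 0.452/0.572 = 0.789 m/s. E₁ = y₁ + V₁²/2g = 1.01 m; E₂ = y₂ + V₂²/2g = 0.604 m. ΔE = E₁ − E₂ = 0.411 m.
Q = q·b = 0.452 × 1.06 = 0.479 m³/s. P = γ·Q·ΔE = 9.81 × 0.479 × 0.411 = 1.93 kW.

P = 1.93 kW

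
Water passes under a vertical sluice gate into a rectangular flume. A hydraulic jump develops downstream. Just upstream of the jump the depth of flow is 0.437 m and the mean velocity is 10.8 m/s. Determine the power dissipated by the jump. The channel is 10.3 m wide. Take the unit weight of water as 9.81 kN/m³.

Fr₁ = V₁/√(g·y₁) = 10.8/√(9.81×0.437) = 5.22.
Bélanger equation: y₂/y₁ = ½[√(1 + 8Fr₁²) − 1] = ½[√218.7 − 1] = 6.89.
y₂ = 6.89 × 0.437 = 3.01 m.
Head loss: ΔE = (y₂ − y₁)³/(4y₁y₂) = (3.01 − 0.437)³/(4×0.437×3.01) = 17.1/5.27 = 3.24 m.
q = V₁·y₁ = 10.8 × 0.437 = 4.72 m²/s. Q = q·b = 4.72 × 10.3 = 48.6 m³/s. P = γ·Q·ΔE = 9.81 × 48.6 × 3.24 = 1547 kW.

P = 1547 kW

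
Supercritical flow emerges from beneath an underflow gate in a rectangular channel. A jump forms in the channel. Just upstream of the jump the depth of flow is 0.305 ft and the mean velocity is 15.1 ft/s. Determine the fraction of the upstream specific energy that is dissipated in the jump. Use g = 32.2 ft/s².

ΔE/E₁ = 0.475 (47.5%)

Fr₁ = V₁/√(g·y₁) = 15.1/√(32.2×0.305) = 4.82.
Sequent-depth ratio: y₂/y₁ = ½[√(1 + 8Fr₁²) − 1] = ½[√186.7 − 1] = 6.33.
y₂ = 6.33 × 0.305 = 1.93 ft.
E₁ = y₁ + V₁²/2g = 3.85 ft. ΔE = (y₂ − y₁)³/(4y₁y₂) = 1.83 ft. ΔE/E₁ = 1.83/3.85 = 0.475.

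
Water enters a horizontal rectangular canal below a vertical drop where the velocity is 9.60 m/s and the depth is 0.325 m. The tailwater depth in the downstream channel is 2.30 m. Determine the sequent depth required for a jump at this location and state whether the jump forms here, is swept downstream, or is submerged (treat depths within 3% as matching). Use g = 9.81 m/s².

Fr₁ = V₁/√(g·y₁) = 9.60/√(9.81×0.325) = 5.38.
Conjugate-depth relation: y₂/y₁ = ½[√(1 + 8Fr₁²) − 1] = ½[√232.2 − 1] = 7.12.
y₂ = 7.12 × 0.325 = 2.31 m.
Tailwater y_tw = 2.30 m: y_tw ≈ y₂, so the jump forms here.

y₂ = 2.31 m; the jump forms here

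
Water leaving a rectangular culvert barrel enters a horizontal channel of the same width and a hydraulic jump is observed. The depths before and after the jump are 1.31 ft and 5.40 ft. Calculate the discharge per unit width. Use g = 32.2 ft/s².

For a rectangular channel the momentum equation gives q² = ½·g·y₁·y₂·(y₁ + y₂) = ½×32.2×1.31×5.40×6.71 = 764.
q = √764 = 27.6 ft²/s.

q = 27.6 ft²/s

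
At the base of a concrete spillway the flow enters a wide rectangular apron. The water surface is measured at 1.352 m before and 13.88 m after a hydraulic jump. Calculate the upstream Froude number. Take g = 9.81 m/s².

Fr₁ = 7.605

For a rectangular channel the momentum equation gives q² = ½·g·y₁·y₂·(y₁ + y₂) = ½×9.81×1.352×13.88×15.23 = 1402.
q = √1402 = 37.44 m²/s.
V₁ = q/y₁ = 27.70 m/s; Fr₁ = V₁/√(g·y₁) = 7.605.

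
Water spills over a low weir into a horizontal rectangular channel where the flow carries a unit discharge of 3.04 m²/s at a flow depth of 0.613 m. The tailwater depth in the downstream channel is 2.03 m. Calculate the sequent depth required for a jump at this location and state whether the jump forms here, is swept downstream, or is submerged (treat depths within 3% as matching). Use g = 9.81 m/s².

V₁ = q/y₁ = 3.04/0.613 = 4.96 m/s. Fr₁ = V₁/√(g·y₁) = 4.96/√(9.81×0.613) = 2.02.
Sequent-depth ratio: y₂/y₁ = ½[√(1 + 8Fr₁²) − 1] = ½[√33.72 − 1] = 2.40.
y₂ = 2.40 × 0.613 = 1.47 m.
Tailwater y_tw = 2.03 m: y_tw > y₂, so the jump is submerged.

y₂ = 1.47 m; the jump is submerged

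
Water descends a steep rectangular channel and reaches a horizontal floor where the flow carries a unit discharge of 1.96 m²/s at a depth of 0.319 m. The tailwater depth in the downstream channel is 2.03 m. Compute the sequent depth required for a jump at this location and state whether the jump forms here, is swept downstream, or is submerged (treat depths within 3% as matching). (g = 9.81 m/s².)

V₁ = q/y₁ = 1.96/0.319 = 6.14 m/s. Fr₁ = V₁/√(g·y₁) = 6.14/√(9.81×0.319) = 3.47.
From the momentum equation for a rectangular channel, y₂/y₁ = ½[√(1 + 8Fr₁²) − 1] = ½[√97.51 − 1] = 4.44.
y₂ = 4.44 × 0.319 = 1.42 m.
Tailwater y_tw = 2.03 m: y_tw > y₂, so the jump is submerged.

y₂ = 1.42 m; the jump is submerged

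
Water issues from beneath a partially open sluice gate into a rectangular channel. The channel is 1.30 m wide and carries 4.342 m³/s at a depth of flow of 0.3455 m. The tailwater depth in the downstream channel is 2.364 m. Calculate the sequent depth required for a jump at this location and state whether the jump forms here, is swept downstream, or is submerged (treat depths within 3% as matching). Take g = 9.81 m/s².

y₂ = 2.399 m; the jump forms here

q = Q/b = 4.342/1.30 = 3.340 m²/s; V₁ = q/y₁ = 9.667 m/s. Fr₁ = V₁/√(g·y₁) = 5.251.
Sequent-depth ratio: y₂/y₁ = ½[√(1 + 8Fr₁²) − 1] = ½[√221.58 − 1] = 6.943.
y₂ = 6.943 × 0.3455 = 2.399 m.
Tailwater y_tw = 2.364 m: y_tw ≈ y₂, so the jump forms here.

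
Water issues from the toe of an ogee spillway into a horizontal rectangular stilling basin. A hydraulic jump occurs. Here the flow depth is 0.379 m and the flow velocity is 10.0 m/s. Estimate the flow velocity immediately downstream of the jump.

V₂ = 1.46 m/s

Fr₁ = V₁/√(g·y₁) = 10.0/√(9.81×0.379) = 5.19.
Conjugate-depth relation: y₂/y₁ = ½[√(1 + 8Fr₁²) − 1] = ½[√216.2 − 1] = 6.85.
y₂ = 6.85 × 0.379 = 2.60 m.
q = V₁·y₁ = 10.0 × 0.379 = 3.79 m²/s.
V₂ = q/y₂ = 3.79/2.60 = 1.46 m/s.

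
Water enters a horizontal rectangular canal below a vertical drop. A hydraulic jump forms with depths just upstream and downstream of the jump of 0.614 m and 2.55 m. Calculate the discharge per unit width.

For a rectangular channel the momentum equation gives q² = ½·g·y₁·y₂·(y₁ + y₂) = ½×9.81×0.614×2.55×3.16 = 24.3.
q = √24.3 = 4.93 m²/s.

q = 4.93 m²/s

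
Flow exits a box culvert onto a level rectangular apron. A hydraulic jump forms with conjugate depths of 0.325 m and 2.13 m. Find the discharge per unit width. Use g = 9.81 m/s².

For a rectangular channel the momentum equation gives q² = ½·g·y₁·y₂·(y₁ + y₂) = ½×9.81×0.325×2.13×2.46 = 8.34.
q = √8.34 = 2.89 m²/s.

q = 2.89 m²/s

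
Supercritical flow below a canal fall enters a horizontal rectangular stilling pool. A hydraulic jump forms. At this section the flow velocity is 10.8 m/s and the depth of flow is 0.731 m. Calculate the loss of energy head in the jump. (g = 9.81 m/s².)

ΔE = 2.64 m

Fr₁ = V₁/√(g·y₁) = 10.8/√(9.81×0.731) = 4.03.
Conjugate-depth relation: y₂/y₁ = ½[√(1 + 8Fr₁²) − 1] = ½[√131.1 − 1] = 5.23.
y₂ = 5.23 × 0.731 = 3.82 m.
Head loss: ΔE = (y₂ − y₁)³/(4y₁y₂) = (3.82 − 0.731)³/(4×0.731×3.82) = 29.5/11.2 = 2.64 m.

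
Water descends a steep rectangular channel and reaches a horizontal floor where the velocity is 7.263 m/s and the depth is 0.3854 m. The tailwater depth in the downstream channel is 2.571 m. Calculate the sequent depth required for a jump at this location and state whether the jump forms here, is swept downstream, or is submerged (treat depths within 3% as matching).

Fr₁ = V₁/√(g·y₁) = 7.263/√(9.81×0.3854) = 3.735.
Conjugate-depth relation: y₂/y₁ = ½[√(1 + 8Fr₁²) − 1] = ½[√112.62 − 1] = 4.806.
y₂ = 4.806 × 0.3854 = 1.852 m.
Tailwater y_tw = 2.571 m: y_tw > y₂, so the jump is submerged.

y₂ = 1.852 m; the jump is submerged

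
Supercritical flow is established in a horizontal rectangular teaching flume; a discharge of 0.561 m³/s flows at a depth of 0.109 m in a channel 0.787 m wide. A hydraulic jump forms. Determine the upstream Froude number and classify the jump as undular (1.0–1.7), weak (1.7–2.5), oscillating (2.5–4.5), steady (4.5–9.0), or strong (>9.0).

q = Q/b = 0.561/0.787 = 0.713 m²/s; V₁ = q/y₁ = 6.54 m/s. Fr₁ = V₁/√(g·y₁) = 6.32.
Fr₁ = 6.32 lies in the steady range.

Fr₁ = 6.32; steady jump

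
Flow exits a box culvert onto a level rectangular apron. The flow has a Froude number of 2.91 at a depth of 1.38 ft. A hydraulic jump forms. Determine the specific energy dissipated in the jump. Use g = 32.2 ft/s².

ΔE = 1.75 ft

Fr₁ = 2.91 (given).
Bélanger equation: y₂/y₁ = ½[√(1 + 8Fr₁²) − 1] = ½[√68.74 − 1] = 3.65.
y₂ = 3.65 × 1.38 = 5.03 ft.
Head loss: ΔE = (y₂ − y₁)³/(4y₁y₂) = (5.03 − 1.38)³/(4×1.38×5.03) = 48.7/27.8 = 1.75 ft.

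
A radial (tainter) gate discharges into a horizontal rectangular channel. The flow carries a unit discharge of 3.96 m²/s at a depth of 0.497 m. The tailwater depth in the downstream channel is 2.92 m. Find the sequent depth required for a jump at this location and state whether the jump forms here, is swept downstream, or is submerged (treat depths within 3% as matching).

y₂ = 2.30 m; the jump is submerged

V₁ = q/y₁ = 3.96/0.497 = 7.97 m/s. Fr₁ = V₁/√(g·y₁) = 7.97/√(9.81×0.497) = 3.61.
Conjugate-depth relation: y₂/y₁ = ½[√(1 + 8Fr₁²) − 1] = ½[√105.2 − 1] = 4.63.
y₂ = 4.63 × 0.497 = 2.30 m.
Tailwater y_tw = 2.92 m: y_tw > y₂, so the jump is submerged.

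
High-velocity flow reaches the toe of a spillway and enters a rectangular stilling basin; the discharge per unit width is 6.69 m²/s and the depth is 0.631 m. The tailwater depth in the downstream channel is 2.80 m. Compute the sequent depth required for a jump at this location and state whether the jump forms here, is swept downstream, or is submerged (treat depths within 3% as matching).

y₂ = 3.50 m; the jump is swept downstream

V₁ = q/y₁ = 6.69/0.631 = 10.6 m/s. Fr₁ = V₁/√(g·y₁) = 10.6/√(9.81×0.631) = 4.26.
Conjugate-depth relation: y₂/y₁ = ½[√(1 + 8Fr₁²) − 1] = ½[√146.3 − 1] = 5.55.
y₂ = 5.55 × 0.631 = 3.50 m.
Tailwater y_tw = 2.80 m: y_tw < y₂, so the jump is swept downstream.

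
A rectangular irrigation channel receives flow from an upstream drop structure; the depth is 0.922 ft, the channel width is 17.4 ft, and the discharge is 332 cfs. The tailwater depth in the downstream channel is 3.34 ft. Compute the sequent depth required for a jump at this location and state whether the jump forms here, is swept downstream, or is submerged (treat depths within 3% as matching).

y₂ = 4.51 ft; the jump is swept downstream

q = Q/b = 332/17.4 = 19.1 ft²/s; V₁ = q/y₁ = 20.7 ft/s. Fr₁ = V₁/√(g·y₁) = 3.80.
Bélanger equation: y₂/y₁ = ½[√(1 + 8Fr₁²) − 1] = ½[√116.4 − 1] = 4.89.
y₂ = 4.89 × 0.922 = 4.51 ft.
Tailwater y_tw = 3.34 ft: y_tw < y₂, so the jump is swept downstream.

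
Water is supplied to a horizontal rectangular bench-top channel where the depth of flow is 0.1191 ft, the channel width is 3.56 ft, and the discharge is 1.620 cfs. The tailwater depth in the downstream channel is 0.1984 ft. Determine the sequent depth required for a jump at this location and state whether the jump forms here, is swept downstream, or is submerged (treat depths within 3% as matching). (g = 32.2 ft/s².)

q = Q/b = 1.620/3.56 = 0.4551 ft²/s; V₁ = q/y₁ = 3.821 ft/s. Fr₁ = V₁/√(g·y₁) = 1.951.
From the momentum equation for a rectangular channel, y₂/y₁ = ½[√(1 + 8Fr₁²) − 1] = ½[√31.453 − 1] = 2.304.
y₂ = 2.304 × 0.1191 = 0.2744 ft.
Tailwater y_tw = 0.1984 ft: y_tw < y₂, so the jump is swept downstream.

y₂ = 0.2744 ft; the jump is swept downstream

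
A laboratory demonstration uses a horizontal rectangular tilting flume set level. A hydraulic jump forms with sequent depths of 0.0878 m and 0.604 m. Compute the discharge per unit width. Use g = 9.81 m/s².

q = 0.424 m²/s

For a rectangular channel the momentum equation gives q² = ½·g·y₁·y₂·(y₁ + y₂) = ½×9.81×0.0878×0.604×0.692 = 0.180.
q = √0.180 = 0.424 m²/s.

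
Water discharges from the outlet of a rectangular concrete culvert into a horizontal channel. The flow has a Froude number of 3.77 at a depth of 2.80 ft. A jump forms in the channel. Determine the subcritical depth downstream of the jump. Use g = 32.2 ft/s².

y₂ = 13.6 ft

Fr₁ = 3.77 (given).
Sequent-depth ratio: y₂/y₁ = ½[√(1 + 8Fr₁²) − 1] = ½[√114.7 − 1] = 4.85.
y₂ = 4.85 × 2.80 = 13.6 ft.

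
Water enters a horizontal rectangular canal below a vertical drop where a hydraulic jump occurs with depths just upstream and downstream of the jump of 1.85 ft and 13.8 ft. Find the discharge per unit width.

q = 80.2 ft²/s

For a rectangular channel the momentum equation gives q² = ½·g·y₁·y₂·(y₁ + y₂) = ½×32.2×1.85×13.8×15.7 = 6433.
q = √6433 = 80.2 ft²/s.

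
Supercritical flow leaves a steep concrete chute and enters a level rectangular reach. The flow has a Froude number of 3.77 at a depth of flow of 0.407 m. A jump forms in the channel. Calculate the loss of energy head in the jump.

ΔE = 1.20 m

Fr₁ = 3.77 (given).
Sequent-depth ratio: y₂/y₁ = ½[√(1 + 8Fr₁²) − 1] = ½[√114.7 − 1] = 4.85.
y₂ = 4.85 × 0.407 = 1.98 m.
V₁ = Fr₁·√(g·y₁) = 3.77×√(9.81×0.407) = 7.53 m/s; q = V₁·y₁ = 3.07 m²/s. V₂ = q/y₂ = 3.07/1.98 = 1.55 m/s. E₁ = y₁ + V₁²/2g = 3.30 m; E₂ = y₂ + V₂²/2g = 2.10 m. ΔE = E₁ − E₂ = 1.20 m.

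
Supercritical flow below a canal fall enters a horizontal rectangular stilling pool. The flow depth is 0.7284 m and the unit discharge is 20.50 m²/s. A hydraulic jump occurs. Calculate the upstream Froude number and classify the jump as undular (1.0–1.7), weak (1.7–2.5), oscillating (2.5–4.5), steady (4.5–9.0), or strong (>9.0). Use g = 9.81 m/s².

Fr₁ = 10.53; strong jump

V₁ = q/y₁ = 20.50/0.7284 = 28.14 m/s. Fr₁ = V₁/√(g·y₁) = 28.14/√(9.81×0.7284) = 10.53.
Fr₁ = 10.53 lies in the strong range.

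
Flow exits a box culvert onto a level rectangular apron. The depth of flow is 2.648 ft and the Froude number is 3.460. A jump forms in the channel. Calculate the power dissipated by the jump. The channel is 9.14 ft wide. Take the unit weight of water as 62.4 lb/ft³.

P = 525.2 hp

Fr₁ = 3.460 (given).
Conjugate-depth relation: y₂/y₁ = ½[√(1 + 8Fr₁²) − 1] = ½[√96.773 − 1] = 4.419.
y₂ = 4.419 × 2.648 = 11.70 ft.
Head loss: ΔE = (y₂ − y₁)³/(4y₁y₂) = (11.70 − 2.648)³/(4×2.648×11.70) = 741.9/123.9 = 5.986 ft.
V₁ = Fr₁·√(g·y₁) = 3.460×√(32.2×2.648) = 31.95 ft/s; q = V₁·y₁ = 84.60 ft²/s. Q = q·b = 84.60 × 9.14 = 773.3 cfs. P = γ·Q·ΔE/550 = 62.4 × 773.3 × 5.986 / 550 = 525.2 hp.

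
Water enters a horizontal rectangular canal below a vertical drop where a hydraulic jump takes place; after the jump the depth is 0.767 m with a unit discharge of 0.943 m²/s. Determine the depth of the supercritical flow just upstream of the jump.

y₁ = 0.236 m

V₂ = q/y₂ = 0.943/0.767 = 1.23 m/s; Fr₂ = V₂/√(g·y₂) = 0.448.
Applying the sequent-depth relation in reverse, y₁/y₂ = ½[√(1 + 8Fr₂²) − 1] = ½[√2.607 − 1] = 0.307.
y₁ = 0.307 × 0.767 = 0.236 m.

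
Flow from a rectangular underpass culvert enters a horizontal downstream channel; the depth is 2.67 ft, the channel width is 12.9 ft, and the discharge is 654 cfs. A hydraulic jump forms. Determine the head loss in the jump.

q = Q/b = 654/12.9 = 50.7 ft²/s; V₁ = q/y₁ = 19.0 ft/s. Fr₁ = V₁/√(g·y₁) = 2.05.
Sequent-depth ratio: y₂/y₁ = ½[√(1 + 8Fr₁²) − 1] = ½[√34.55 − 1] = 2.44.
y₂ = 2.44 × 2.67 = 6.51 ft.
V₂ = q/y₂ = 50.7/6.51 = 7.79 ft/s. E₁ = y₁ + V₁²/2g = 8.27 ft; E₂ = y₂ + V₂²/2g = 7.45 ft. ΔE = E₁ − E₂ = 0.815 ft.

ΔE = 0.815 ft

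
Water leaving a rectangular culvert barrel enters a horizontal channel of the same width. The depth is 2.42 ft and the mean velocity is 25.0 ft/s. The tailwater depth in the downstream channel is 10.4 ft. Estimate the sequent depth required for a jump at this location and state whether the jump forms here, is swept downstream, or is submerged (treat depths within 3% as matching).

Fr₁ = V₁/√(g·y₁) = 25.0/√(32.2×2.42) = 2.83.
Bélanger equation: y₂/y₁ = ½[√(1 + 8Fr₁²) − 1] = ½[√65.17 − 1] = 3.54.
y₂ = 3.54 × 2.42 = 8.56 ft.
Tailwater y_tw = 10.4 ft: y_tw > y₂, so the jump is submerged.

y₂ = 8.56 ft; the jump is submerged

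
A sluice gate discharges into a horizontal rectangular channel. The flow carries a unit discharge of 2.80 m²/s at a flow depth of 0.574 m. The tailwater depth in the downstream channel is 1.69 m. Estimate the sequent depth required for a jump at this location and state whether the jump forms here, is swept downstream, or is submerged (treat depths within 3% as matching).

y₂ = 1.41 m; the jump is submerged

V₁ = q/y₁ = 2.80/0.574 = 4.88 m/s. Fr₁ = V₁/√(g·y₁) = 4.88/√(9.81×0.574) = 2.06.
Bélanger equation: y₂/y₁ = ½[√(1 + 8Fr₁²) − 1] = ½[√34.81 − 1] = 2.45.
y₂ = 2.45 × 0.574 = 1.41 m.
Tailwater y_tw = 1.69 m: y_tw > y₂, so the jump is submerged.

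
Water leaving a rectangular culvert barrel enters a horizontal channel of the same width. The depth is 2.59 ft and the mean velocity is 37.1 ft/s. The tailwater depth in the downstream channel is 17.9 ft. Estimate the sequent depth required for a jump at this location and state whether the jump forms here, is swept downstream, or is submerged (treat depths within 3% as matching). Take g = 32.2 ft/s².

Fr₁ = V₁/√(g·y₁) = 37.1/√(32.2×2.59) = 4.06.
Conjugate-depth relation: y₂/y₁ = ½[√(1 + 8Fr₁²) − 1] = ½[√133.0 − 1] = 5.27.
y₂ = 5.27 × 2.59 = 13.6 ft.
Tailwater y_tw = 17.9 ft: y_tw > y₂, so the jump is submerged.

y₂ = 13.6 ft; the jump is submerged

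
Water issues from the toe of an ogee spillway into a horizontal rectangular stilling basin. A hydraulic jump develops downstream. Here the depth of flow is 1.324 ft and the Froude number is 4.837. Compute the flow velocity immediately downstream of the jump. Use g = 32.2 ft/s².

V₂ = 4.967 ft/s

Fr₁ = 4.837 (given).
Bélanger equation: y₂/y₁ = ½[√(1 + 8Fr₁²) − 1] = ½[√188.17 − 1] = 6.359.
y₂ = 6.359 × 1.324 = 8.419 ft.
V₁ = Fr₁·√(g·y₁) = 4.837×√(32.2×1.324) = 31.58 ft/s; q = V₁·y₁ = 41.82 ft²/s.
V₂ = q/y₂ = 41.82/8.419 = 4.967 ft/s.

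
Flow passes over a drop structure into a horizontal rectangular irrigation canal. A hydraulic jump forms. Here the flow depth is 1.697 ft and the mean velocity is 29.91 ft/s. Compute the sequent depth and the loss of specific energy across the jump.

y₂ = 8.899 ft; ΔE = 6.184 ft

Fr₁ = V₁/√(g·y₁) = 29.91/√(32.2×1.697) = 4.046.
Sequent-depth ratio: y₂/y₁ = ½[√(1 + 8Fr₁²) − 1] = ½[√131.97 − 1] = 5.244.
y₂ = 5.244 × 1.697 = 8.899 ft.
Head loss: ΔE = (y₂ − y₁)³/(4y₁y₂) = (8.899 − 1.697)³/(4×1.697×8.899) = 373.6/60.41 = 6.184 ft.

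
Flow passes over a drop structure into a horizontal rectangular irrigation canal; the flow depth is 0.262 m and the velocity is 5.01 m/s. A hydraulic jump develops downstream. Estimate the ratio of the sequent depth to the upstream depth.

y₂/y₁ = 3.95

Fr₁ = V₁/√(g·y₁) = 5.01/√(9.81×0.262) = 3.13.
Conjugate-depth relation: y₂/y₁ = ½[√(1 + 8Fr₁²) − 1] = ½[√79.13 − 1] = 3.95.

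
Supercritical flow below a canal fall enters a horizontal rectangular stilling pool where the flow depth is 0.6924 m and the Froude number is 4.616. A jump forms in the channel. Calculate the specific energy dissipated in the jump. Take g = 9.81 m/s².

ΔE = 3.680 m

Fr₁ = 4.616 (given).
From the momentum equation for a rectangular channel, y₂/y₁ = ½[√(1 + 8Fr₁²) − 1] = ½[√171.46 − 1] = 6.047.
y₂ = 6.047 × 0.6924 = 4.187 m.
Head loss: ΔE = (y₂ − y₁)³/(4y₁y₂) = (4.187 − 0.6924)³/(4×0.6924×4.187) = 42.68/11.60 = 3.680 m.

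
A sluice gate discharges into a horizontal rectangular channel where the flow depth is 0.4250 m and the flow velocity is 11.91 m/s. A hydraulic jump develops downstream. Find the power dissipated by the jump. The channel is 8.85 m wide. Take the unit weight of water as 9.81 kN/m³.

P = 1861 kW

Fr₁ = V₁/√(g·y₁) = 11.91/√(9.81×0.4250) = 5.833.
From the momentum equation for a rectangular channel, y₂/y₁ = ½[√(1 + 8Fr₁²) − 1] = ½[√273.18 − 1] = 7.764.
y₂ = 7.764 × 0.4250 = 3.300 m.
Head loss: ΔE = (y₂ − y₁)³/(4y₁y₂) = (3.300 − 0.4250)³/(4×0.4250×3.300) = 23.76/5.610 = 4.235 m.
q = V₁·y₁ = 11.91 × 0.4250 = 5.062 m²/s. Q = q·b = 5.062 × 8.85 = 44.80 m³/s. P = γ·Q·ΔE = 9.81 × 44.80 × 4.235 = 1861 kW.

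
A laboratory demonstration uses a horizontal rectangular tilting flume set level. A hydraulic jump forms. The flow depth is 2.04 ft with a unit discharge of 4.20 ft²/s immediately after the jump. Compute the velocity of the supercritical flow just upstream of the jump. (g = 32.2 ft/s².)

V₁ = 17.8 ft/s

V₂ = q/y₂ = 4.20/2.04 = 2.06 ft/s; Fr₂ = V₂/√(g·y₂) = 0.254.
From the momentum equation (using Fr₂), y₁/y₂ = ½[√(1 + 8Fr₂²) − 1] = ½[√1.516 − 1] = 0.116.
y₁ = 0.116 × 2.04 = 0.236 ft.
V₁ = q/y₁ = 4.20/0.236 = 17.8 ft/s.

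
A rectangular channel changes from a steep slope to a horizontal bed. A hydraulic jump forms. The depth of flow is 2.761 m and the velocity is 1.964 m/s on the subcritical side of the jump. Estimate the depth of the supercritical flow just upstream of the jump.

y₁ = 0.6387 m

Fr₂ = V₂/√(g·y₂) = 1.964/√(9.81×2.761) = 0.3774.
Since the conjugate-depth ratio holds either way, y₁/y₂ = ½[√(1 + 8Fr₂²) − 1] = ½[√2.1393 − 1] = 0.2313.
y₁ = 0.2313 × 2.761 = 0.6387 m.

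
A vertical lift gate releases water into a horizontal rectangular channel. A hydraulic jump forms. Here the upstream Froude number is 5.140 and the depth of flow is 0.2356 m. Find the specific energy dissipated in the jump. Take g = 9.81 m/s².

Fr₁ = 5.140 (given).
Conjugate-depth relation: y₂/y₁ = ½[√(1 + 8Fr₁²) − 1] = ½[√212.36 − 1] = 6.786.
y₂ = 6.786 × 0.2356 = 1.599 m.
Head loss: ΔE = (y₂ − y₁)³/(4y₁y₂) = (1.599 − 0.2356)³/(4×0.2356×1.599) = 2.533/1.507 = 1.681 m.

ΔE = 1.681 m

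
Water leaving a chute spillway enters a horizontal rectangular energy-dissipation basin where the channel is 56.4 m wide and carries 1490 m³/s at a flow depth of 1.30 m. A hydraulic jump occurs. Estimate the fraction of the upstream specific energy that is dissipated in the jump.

q = Q/b = 1490/56.4 = 26.4 m²/s; V₁ = q/y₁ = 20.3 m/s. Fr₁ = V₁/√(g·y₁) = 5.69.
Bélanger equation: y₂/y₁ = ½[√(1 + 8Fr₁²) − 1] = ½[√260.1 − 1] = 7.56.
y₂ = 7.56 × 1.30 = 9.83 m.
E₁ = y₁ + V₁²/2g = 22.3 m. ΔE = (y₂ − y₁)³/(4y₁y₂) = 12.1 m. ΔE/E₁ = 12.1/22.3 = 0.544.

ΔE/E₁ = 0.544 (54.4%)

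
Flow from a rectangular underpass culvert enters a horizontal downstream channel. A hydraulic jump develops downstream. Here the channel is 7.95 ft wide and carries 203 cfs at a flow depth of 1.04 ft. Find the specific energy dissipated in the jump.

q = Q/b = 203/7.95 = 25.5 ft²/s; V₁ = q/y₁ = 24.6 ft/s. Fr₁ = V₁/√(g·y₁) = 4.24.
Sequent-depth ratio: y₂/y₁ = ½[√(1 + 8Fr₁²) − 1] = ½[√145.0 − 1] = 5.52.
y₂ = 5.52 × 1.04 = 5.74 ft.
Head loss: ΔE = (y₂ − y₁)³/(4y₁y₂) = (5.74 − 1.04)³/(4×1.04×5.74) = 104/23.9 = 4.35 ft.

ΔE = 4.35 ft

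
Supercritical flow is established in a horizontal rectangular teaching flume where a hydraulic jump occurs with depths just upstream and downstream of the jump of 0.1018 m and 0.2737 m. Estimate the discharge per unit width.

q = 0.2265 m²/s

For a rectangular channel the momentum equation gives q² = ½·g·y₁·y₂·(y₁ + y₂) = ½×9.81×0.1018×0.2737×0.3755 = 0.05132.
q = √0.05132 = 0.2265 m²/s.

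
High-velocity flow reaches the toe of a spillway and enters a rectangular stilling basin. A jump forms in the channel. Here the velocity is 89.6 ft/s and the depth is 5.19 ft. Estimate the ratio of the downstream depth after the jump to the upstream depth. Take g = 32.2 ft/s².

Fr₁ = V₁/√(g·y₁) = 89.6/√(32.2×5.19) = 6.93.
From the momentum equation for a rectangular channel, y₂/y₁ = ½[√(1 + 8Fr₁²) − 1] = ½[√385.3 − 1] = 9.31.

y₂/y₁ = 9.31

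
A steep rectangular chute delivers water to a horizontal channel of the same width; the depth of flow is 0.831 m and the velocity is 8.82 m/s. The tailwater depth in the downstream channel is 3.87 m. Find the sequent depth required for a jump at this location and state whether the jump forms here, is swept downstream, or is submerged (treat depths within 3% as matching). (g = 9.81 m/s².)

y₂ = 3.24 m; the jump is submerged

Fr₁ = V₁/√(g·y₁) = 8.82/√(9.81×0.831) = 3.09.
Conjugate-depth relation: y₂/y₁ = ½[√(1 + 8Fr₁²) − 1] = ½[√77.34 − 1] = 3.90.
y₂ = 3.90 × 0.831 = 3.24 m.
Tailwater y_tw = 3.87 m: y_tw > y₂, so the jump is submerged.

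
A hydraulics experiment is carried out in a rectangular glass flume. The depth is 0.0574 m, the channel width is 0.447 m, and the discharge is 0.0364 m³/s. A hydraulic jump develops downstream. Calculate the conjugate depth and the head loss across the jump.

y₂ = 0.127 m; ΔE = 0.0117 m

q = Q/b = 0.0364/0.447 = 0.0814 m²/s; V₁ = q/y₁ = 1.42 m/s. Fr₁ = V₁/√(g·y₁) = 1.89.
Sequent-depth ratio: y₂/y₁ = ½[√(1 + 8Fr₁²) − 1] = ½[√29.59 − 1] = 2.22.
y₂ = 2.22 × 0.0574 = 0.127 m.
V₂ = q/y₂ = 0.0814/0.127 = 0.639 m/s. E₁ = y₁ + V₁²/2g = 0.160 m; E₂ = y₂ + V₂²/2g = 0.148 m. ΔE = E₁ − E₂ = 0.0117 m.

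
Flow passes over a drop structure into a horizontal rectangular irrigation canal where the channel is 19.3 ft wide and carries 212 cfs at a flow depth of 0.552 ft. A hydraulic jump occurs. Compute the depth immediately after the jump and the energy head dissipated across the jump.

q = Q/b = 212/19.3 = 11.0 ft²/s; V₁ = q/y₁ = 19.9 ft/s. Fr₁ = V₁/√(g·y₁) = 4.72.
By Bélanger, y₂/y₁ = ½[√(1 + 8Fr₁²) − 1] = ½[√179.2 − 1] = 6.19.
y₂ = 6.19 × 0.552 = 3.42 ft.
V₂ = q/y₂ = 11.0/3.42 = 3.21 ft/s. E₁ = y₁ + V₁²/2g = 6.70 ft; E₂ = y₂ + V₂²/2g = 3.58 ft. ΔE = E₁ − E₂ = 3.12 ft.

y₂ = 3.42 ft; ΔE = 3.12 ft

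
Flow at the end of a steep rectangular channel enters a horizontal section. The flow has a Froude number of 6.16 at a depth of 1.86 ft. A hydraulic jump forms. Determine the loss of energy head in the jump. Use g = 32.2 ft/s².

Fr₁ = 6.16 (given).
Sequent-depth ratio: y₂/y₁ = ½[√(1 + 8Fr₁²) − 1] = ½[√304.6 − 1] = 8.23.
y₂ = 8.23 × 1.86 = 15.3 ft.
V₁ = Fr₁·√(g·y₁) = 6.16×√(32.2×1.86) = 47.7 ft/s; q = V₁·y₁ = 88.7 ft²/s. V₂ = q/y₂ = 88.7/15.3 = 5.80 ft/s. E₁ = y₁ + V₁²/2g = 37.1 ft; E₂ = y₂ + V₂²/2g = 15.8 ft. ΔE = E₁ − E₂ = 21.3 ft.

ΔE = 21.3 ft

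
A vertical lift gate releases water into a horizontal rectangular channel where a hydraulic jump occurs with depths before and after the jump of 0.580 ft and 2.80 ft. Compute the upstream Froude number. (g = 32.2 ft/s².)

For a rectangular channel the momentum equation gives q² = ½·g·y₁·y₂·(y₁ + y₂) = ½×32.2×0.580×2.80×3.38 = 88.4.
q = √88.4 = 9.40 ft²/s.
V₁ = q/y₁ = 16.2 ft/s; Fr₁ = V₁/√(g·y₁) = 3.75.

Fr₁ = 3.75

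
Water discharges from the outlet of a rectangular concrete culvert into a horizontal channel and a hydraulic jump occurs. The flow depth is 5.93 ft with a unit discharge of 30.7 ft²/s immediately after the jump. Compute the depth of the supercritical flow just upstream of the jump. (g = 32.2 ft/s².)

y₁ = 1.36 ft

V₂ = q/y₂ = 30.7/5.93 = 5.18 ft/s; Fr₂ = V₂/√(g·y₂) = 0.375.
From the momentum equation (using Fr₂), y₁/y₂ = ½[√(1 + 8Fr₂²) − 1] = ½[√2.123 − 1] = 0.229.
y₁ = 0.229 × 5.93 = 1.36 ft.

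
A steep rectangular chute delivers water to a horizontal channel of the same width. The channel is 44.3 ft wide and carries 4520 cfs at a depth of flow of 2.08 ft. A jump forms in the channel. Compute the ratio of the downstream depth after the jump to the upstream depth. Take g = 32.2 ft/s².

y₂/y₁ = 7.99

q = Q/b = 4520/44.3 = 102 ft²/s; V₁ = q/y₁ = 49.1 ft/s. Fr₁ = V₁/√(g·y₁) = 5.99.
Sequent-depth ratio: y₂/y₁ = ½[√(1 + 8Fr₁²) − 1] = ½[√288.4 − 1] = 7.99.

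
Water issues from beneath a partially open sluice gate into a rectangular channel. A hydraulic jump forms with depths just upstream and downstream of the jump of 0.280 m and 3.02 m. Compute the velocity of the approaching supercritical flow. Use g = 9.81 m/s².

V₁ = 13.2 m/s

For a rectangular channel the momentum equation gives q² = ½·g·y₁·y₂·(y₁ + y₂) = ½×9.81×0.280×3.02×3.30 = 13.7.
q = √13.7 = 3.70 m²/s.
V₁ = q/y₁ = 3.70/0.280 = 13.2 m/s.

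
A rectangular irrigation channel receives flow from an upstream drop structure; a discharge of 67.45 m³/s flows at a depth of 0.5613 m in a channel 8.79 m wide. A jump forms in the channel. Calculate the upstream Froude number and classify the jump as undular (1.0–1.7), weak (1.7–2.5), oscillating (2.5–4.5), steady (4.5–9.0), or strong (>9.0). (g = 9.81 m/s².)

Fr₁ = 5.826; steady jump

q = Q/b = 67.45/8.79 = 7.673 m²/s; V₁ = q/y₁ = 13.67 m/s. Fr₁ = V₁/√(g·y₁) = 5.826.
Fr₁ = 5.826 lies in the steady range.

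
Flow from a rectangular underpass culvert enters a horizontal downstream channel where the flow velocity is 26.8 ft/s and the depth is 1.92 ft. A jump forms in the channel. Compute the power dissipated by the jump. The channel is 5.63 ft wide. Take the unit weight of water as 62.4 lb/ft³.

P = 136 hp

Fr₁ = V₁/√(g·y₁) = 26.8/√(32.2×1.92) = 3.41.
By Bélanger, y₂/y₁ = ½[√(1 + 8Fr₁²) − 1] = ½[√93.94 − 1] = 4.35.
y₂ = 4.35 × 1.92 = 8.34 ft.
q = V₁·y₁ = 26.8 × 1.92 = 51.5 ft²/s. V₂ = q/y₂ = 51.5/8.34 = 6.17 ft/s. E₁ = y₁ + V₁²/2g = 13.1 ft; E₂ = y₂ + V₂²/2g = 8.94 ft. ΔE = E₁ − E₂ = 4.14 ft.
Q = q·b = 51.5 × 5.63 = 290 cfs. P = γ·Q·ΔE/550 = 62.4 × 290 × 4.14 / 550 = 136 hp.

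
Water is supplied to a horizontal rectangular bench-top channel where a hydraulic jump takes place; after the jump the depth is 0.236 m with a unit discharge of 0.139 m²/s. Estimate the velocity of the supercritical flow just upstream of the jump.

V₁ = 2.44 m/s

V₂ = q/y₂ = 0.139/0.236 = 0.589 m/s; Fr₂ = V₂/√(g·y₂) = 0.387.
Applying the sequent-depth relation in reverse, y₁/y₂ = ½[√(1 + 8Fr₂²) − 1] = ½[√2.199 − 1] = 0.241.
y₁ = 0.241 × 0.236 = 0.0570 m.
V₁ = q/y₁ = 0.139/0.0570 = 2.44 m/s.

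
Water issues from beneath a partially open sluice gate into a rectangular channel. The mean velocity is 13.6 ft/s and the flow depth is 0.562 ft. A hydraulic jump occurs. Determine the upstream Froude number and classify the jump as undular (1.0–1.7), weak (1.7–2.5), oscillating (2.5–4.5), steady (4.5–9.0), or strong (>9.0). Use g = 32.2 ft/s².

Fr₁ = 3.20; oscillating jump

Fr₁ = V₁/√(g·y₁) = 13.6/√(32.2×0.562) = 3.20.
Fr₁ = 3.20 lies in the oscillating range.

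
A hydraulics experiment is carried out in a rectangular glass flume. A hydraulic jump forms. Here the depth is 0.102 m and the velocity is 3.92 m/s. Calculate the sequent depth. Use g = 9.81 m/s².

y₂ = 0.517 m

Fr₁ = V₁/√(g·y₁) = 3.92/√(9.81×0.102) = 3.92.
By Bélanger, y₂/y₁ = ½[√(1 + 8Fr₁²) − 1] = ½[√123.9 − 1] = 5.06.
y₂ = 5.06 × 0.102 = 0.517 m.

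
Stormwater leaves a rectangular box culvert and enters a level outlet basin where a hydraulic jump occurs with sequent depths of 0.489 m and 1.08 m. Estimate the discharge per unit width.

q = 2.02 m²/s

For a rectangular channel the momentum equation gives q² = ½·g·y₁·y₂·(y₁ + y₂) = ½×9.81×0.489×1.08×1.57 = 4.06.
q = √4.06 = 2.02 m²/s.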